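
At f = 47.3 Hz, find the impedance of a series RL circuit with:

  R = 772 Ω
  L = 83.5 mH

Step 1 — Angular frequency: ω = 2π·f = 2π·47.3 = 297.2 rad/s.
Step 2 — Component impedances:
  R: Z = R = 772 Ω
  L: Z = jωL = j·297.2·0.0835 = 0 + j24.82 Ω
Step 3 — Series combination: Z_total = R + L = 772 + j24.82 Ω = 772.4∠1.8° Ω.

Z = 772 + j24.82 Ω = 772.4∠1.8° Ω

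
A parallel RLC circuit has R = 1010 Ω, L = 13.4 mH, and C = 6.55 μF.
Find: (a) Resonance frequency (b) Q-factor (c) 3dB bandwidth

Step 1 — Resonance: ω₀ = 1/√(LC) = 1/√(0.0134·6.55e-06) = 3375 rad/s.
Step 2 — f₀ = ω₀/(2π) = 537.2 Hz.
Step 3 — Parallel Q: Q = R/(ω₀L) = 1010/(3375·0.0134) = 22.33.
Step 4 — Bandwidth: Δω = ω₀/Q = 151.2 rad/s; BW = Δω/(2π) = 24.06 Hz.

(a) f₀ = 537.2 Hz  (b) Q = 22.33  (c) BW = 24.06 Hz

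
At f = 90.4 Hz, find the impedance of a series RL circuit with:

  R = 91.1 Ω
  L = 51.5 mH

Step 1 — Angular frequency: ω = 2π·f = 2π·90.4 = 568 rad/s.
Step 2 — Component impedances:
  R: Z = R = 91.1 Ω
  L: Z = jωL = j·568·0.0515 = 0 + j29.25 Ω
Step 3 — Series combination: Z_total = R + L = 91.1 + j29.25 Ω = 95.68∠17.8° Ω.

Z = 91.1 + j29.25 Ω = 95.68∠17.8° Ω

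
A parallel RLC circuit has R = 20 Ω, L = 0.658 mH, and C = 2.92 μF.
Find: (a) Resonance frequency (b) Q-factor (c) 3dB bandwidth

Step 1 — Resonance: ω₀ = 1/√(LC) = 1/√(0.000658·2.92e-06) = 2.281e+04 rad/s.
Step 2 — f₀ = ω₀/(2π) = 3631 Hz.
Step 3 — Parallel Q: Q = R/(ω₀L) = 20/(2.281e+04·0.000658) = 1.332.
Step 4 — Bandwidth: Δω = ω₀/Q = 1.712e+04 rad/s; BW = Δω/(2π) = 2725 Hz.

(a) f₀ = 3631 Hz  (b) Q = 1.332  (c) BW = 2725 Hz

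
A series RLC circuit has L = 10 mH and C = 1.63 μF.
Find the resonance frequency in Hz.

Step 1 — Resonance condition Im(Z)=0 gives ω₀ = 1/√(LC).
Step 2 — ω₀ = 1/√(0.01·1.63e-06) = 7833 rad/s.
Step 3 — f₀ = ω₀/(2π) = 1247 Hz.

f₀ = 1247 Hz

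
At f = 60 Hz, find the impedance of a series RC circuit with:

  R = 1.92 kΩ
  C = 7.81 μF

Step 1 — Angular frequency: ω = 2π·f = 2π·60 = 377 rad/s.
Step 2 — Component impedances:
  R: Z = R = 1920 Ω
  C: Z = 1/(jωC) = -j/(ω·C) = 0 - j339.6 Ω
Step 3 — Series combination: Z_total = R + C = 1920 - j339.6 Ω = 1950∠-10.0° Ω.

Z = 1920 - j339.6 Ω = 1950∠-10.0° Ω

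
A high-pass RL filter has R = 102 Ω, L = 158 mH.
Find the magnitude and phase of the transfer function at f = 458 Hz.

Step 1 — Angular frequency: ω = 2π·458 = 2878 rad/s.
Step 2 — Transfer function: H(jω) = jωL/(R + jωL).
Step 3 — Numerator jωL = j·454.7; denominator R + jωL = 102 + j454.7.
Step 4 — H = 0.9521 + j0.2136.
Step 5 — Magnitude: |H| = 0.9757 (-0.2 dB); phase: φ = 12.6°.

|H| = 0.9757 (-0.2 dB), φ = 12.6°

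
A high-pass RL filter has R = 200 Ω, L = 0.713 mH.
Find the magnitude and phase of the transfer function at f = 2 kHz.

Step 1 — Angular frequency: ω = 2π·2000 = 1.257e+04 rad/s.
Step 2 — Transfer function: H(jω) = jωL/(R + jωL).
Step 3 — Numerator jωL = j·8.96; denominator R + jωL = 200 + j8.96.
Step 4 — H = 0.002003 + j0.04471.
Step 5 — Magnitude: |H| = 0.04475 (-27.0 dB); phase: φ = 87.4°.

|H| = 0.04475 (-27.0 dB), φ = 87.4°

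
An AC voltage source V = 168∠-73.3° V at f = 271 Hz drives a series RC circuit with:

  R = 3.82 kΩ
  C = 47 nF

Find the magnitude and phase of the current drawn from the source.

Step 1 — Angular frequency: ω = 2π·f = 2π·271 = 1703 rad/s.
Step 2 — Component impedances:
  R: Z = R = 3820 Ω
  C: Z = 1/(jωC) = -j/(ω·C) = 0 - j1.25e+04 Ω
Step 3 — Series combination: Z_total = R + C = 3820 - j1.25e+04 Ω = 1.307e+04∠-73.0° Ω.
Step 4 — Source phasor: V = 168∠-73.3° V = 48.28 - j160.9 V.
Step 5 — Ohm's law: I = V / Z_total = (48.28 - j160.9) / (3820 - j1.25e+04) = 0.01286 - j6.708e-05 A.
Step 6 — Convert to polar: |I| = 0.01286 A, ∠I = -0.3°.

I = 0.01286∠-0.3° A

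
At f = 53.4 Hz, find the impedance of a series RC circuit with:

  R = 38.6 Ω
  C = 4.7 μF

Step 1 — Angular frequency: ω = 2π·f = 2π·53.4 = 335.5 rad/s.
Step 2 — Component impedances:
  R: Z = R = 38.6 Ω
  C: Z = 1/(jωC) = -j/(ω·C) = 0 - j634.1 Ω
Step 3 — Series combination: Z_total = R + C = 38.6 - j634.1 Ω = 635.3∠-86.5° Ω.

Z = 38.6 - j634.1 Ω = 635.3∠-86.5° Ω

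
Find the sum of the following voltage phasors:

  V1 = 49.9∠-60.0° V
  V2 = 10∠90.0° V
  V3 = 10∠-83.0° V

Step 1 — Convert each phasor to rectangular form:
  V1 = 49.9·(cos(-60.0°) + j·sin(-60.0°)) = 24.95 - j43.21 V
  V2 = 10·(cos(90.0°) + j·sin(90.0°)) = 0 + j10 V
  V3 = 10·(cos(-83.0°) + j·sin(-83.0°)) = 1.219 - j9.925 V
Step 2 — Sum components: V_total = 26.17 - j43.14 V.
Step 3 — Convert to polar: |V_total| = 50.46 V, ∠V_total = -58.8°.

V_total = 50.46∠-58.8° V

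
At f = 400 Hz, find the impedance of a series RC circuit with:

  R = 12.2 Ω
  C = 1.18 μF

Step 1 — Angular frequency: ω = 2π·f = 2π·400 = 2513 rad/s.
Step 2 — Component impedances:
  R: Z = R = 12.2 Ω
  C: Z = 1/(jωC) = -j/(ω·C) = 0 - j337.2 Ω
Step 3 — Series combination: Z_total = R + C = 12.2 - j337.2 Ω = 337.4∠-87.9° Ω.

Z = 12.2 - j337.2 Ω = 337.4∠-87.9° Ω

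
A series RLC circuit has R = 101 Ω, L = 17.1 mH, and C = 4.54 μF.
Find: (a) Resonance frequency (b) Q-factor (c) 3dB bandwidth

Step 1 — Resonance condition Im(Z)=0 gives ω₀ = 1/√(LC).
Step 2 — ω₀ = 1/√(0.0171·4.54e-06) = 3589 rad/s.
Step 3 — f₀ = ω₀/(2π) = 571.2 Hz.
Step 4 — Series Q: Q = ω₀L/R = 3589·0.0171/101 = 0.6076.
Step 5 — 3dB bandwidth: Δω = ω₀/Q = 5906 rad/s; BW = Δω/(2π) = 940 Hz.

(a) f₀ = 571.2 Hz  (b) Q = 0.6076  (c) BW = 940 Hz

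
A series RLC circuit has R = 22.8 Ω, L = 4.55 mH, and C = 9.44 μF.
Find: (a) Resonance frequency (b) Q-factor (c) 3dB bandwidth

Step 1 — Resonance: ω₀ = 1/√(LC) = 1/√(0.00455·9.44e-06) = 4825 rad/s.
Step 2 — f₀ = ω₀/(2π) = 767.9 Hz.
Step 3 — Series Q: Q = ω₀L/R = 4825·0.00455/22.8 = 0.9629.
Step 4 — Bandwidth: Δω = ω₀/Q = 5011 rad/s; BW = Δω/(2π) = 797.5 Hz.

(a) f₀ = 767.9 Hz  (b) Q = 0.9629  (c) BW = 797.5 Hz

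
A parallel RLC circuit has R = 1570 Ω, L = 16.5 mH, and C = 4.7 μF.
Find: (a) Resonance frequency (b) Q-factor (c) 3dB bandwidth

Step 1 — Resonance: ω₀ = 1/√(LC) = 1/√(0.0165·4.7e-06) = 3591 rad/s.
Step 2 — f₀ = ω₀/(2π) = 571.5 Hz.
Step 3 — Parallel Q: Q = R/(ω₀L) = 1570/(3591·0.0165) = 26.5.
Step 4 — Bandwidth: Δω = ω₀/Q = 135.5 rad/s; BW = Δω/(2π) = 21.57 Hz.

(a) f₀ = 571.5 Hz  (b) Q = 26.5  (c) BW = 21.57 Hz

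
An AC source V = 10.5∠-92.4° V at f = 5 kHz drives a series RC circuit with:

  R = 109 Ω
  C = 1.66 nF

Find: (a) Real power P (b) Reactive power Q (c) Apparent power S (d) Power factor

Step 1 — Angular frequency: ω = 2π·f = 2π·5000 = 3.142e+04 rad/s.
Step 2 — Component impedances:
  R: Z = R = 109 Ω
  C: Z = 1/(jωC) = -j/(ω·C) = 0 - j1.918e+04 Ω
Step 3 — Series combination: Z_total = R + C = 109 - j1.918e+04 Ω = 1.918e+04∠-89.7° Ω.
Step 4 — Source phasor: V = 10.5∠-92.4° V = -0.4397 - j10.49 V.
Step 5 — Current: I = V / Z = 0.000547 - j2.604e-05 A = 0.0005476∠-2.7° A.
Step 6 — Complex power: S = V·I* = 3.268e-05 - j0.005749 VA.
Step 7 — Real power: P = Re(S) = 3.268e-05 W.
Step 8 — Reactive power: Q = Im(S) = -0.005749 VAR.
Step 9 — Apparent power: |S| = 0.005749 VA.
Step 10 — Power factor: PF = P/|S| = 0.005684 (leading).

(a) P = 3.268e-05 W  (b) Q = -0.005749 VAR  (c) S = 0.005749 VA  (d) PF = 0.005684 (leading)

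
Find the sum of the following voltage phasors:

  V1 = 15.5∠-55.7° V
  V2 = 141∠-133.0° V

Step 1 — Convert each phasor to rectangular form:
  V1 = 15.5·(cos(-55.7°) + j·sin(-55.7°)) = 8.735 - j12.8 V
  V2 = 141·(cos(-133.0°) + j·sin(-133.0°)) = -96.16 - j103.1 V
Step 2 — Sum components: V_total = -87.43 - j115.9 V.
Step 3 — Convert to polar: |V_total| = 145.2 V, ∠V_total = -127.0°.

V_total = 145.2∠-127.0° V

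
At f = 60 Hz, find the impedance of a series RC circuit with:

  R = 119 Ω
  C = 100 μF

Step 1 — Angular frequency: ω = 2π·f = 2π·60 = 377 rad/s.
Step 2 — Component impedances:
  R: Z = R = 119 Ω
  C: Z = 1/(jωC) = -j/(ω·C) = 0 - j26.53 Ω
Step 3 — Series combination: Z_total = R + C = 119 - j26.53 Ω = 121.9∠-12.6° Ω.

Z = 119 - j26.53 Ω = 121.9∠-12.6° Ω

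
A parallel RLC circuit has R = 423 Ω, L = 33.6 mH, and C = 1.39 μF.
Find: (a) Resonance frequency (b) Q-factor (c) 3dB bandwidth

Step 1 — Resonance: ω₀ = 1/√(LC) = 1/√(0.0336·1.39e-06) = 4627 rad/s.
Step 2 — f₀ = ω₀/(2π) = 736.4 Hz.
Step 3 — Parallel Q: Q = R/(ω₀L) = 423/(4627·0.0336) = 2.721.
Step 4 — Bandwidth: Δω = ω₀/Q = 1701 rad/s; BW = Δω/(2π) = 270.7 Hz.

(a) f₀ = 736.4 Hz  (b) Q = 2.721  (c) BW = 270.7 Hz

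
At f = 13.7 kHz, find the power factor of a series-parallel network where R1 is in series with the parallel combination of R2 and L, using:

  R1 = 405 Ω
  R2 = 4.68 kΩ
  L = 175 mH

Step 1 — Angular frequency: ω = 2π·f = 2π·1.37e+04 = 8.608e+04 rad/s.
Step 2 — Component impedances:
  R1: Z = R = 405 Ω
  R2: Z = R = 4680 Ω
  L: Z = jωL = j·8.608e+04·0.175 = 0 + j1.506e+04 Ω
Step 3 — Parallel branch: R2 || L = 1/(1/R2 + 1/L) = 4268 + j1326 Ω.
Step 4 — Series with R1: Z_total = R1 + (R2 || L) = 4673 + j1326 Ω = 4858∠15.8° Ω.
Step 5 — Power factor: PF = cos(φ) = Re(Z)/|Z| = 4673.1/4857.5 = 0.962.
Step 6 — Type: Im(Z) = 1326 ⇒ lagging (phase φ = 15.8°).

PF = 0.962 (lagging, φ = 15.8°)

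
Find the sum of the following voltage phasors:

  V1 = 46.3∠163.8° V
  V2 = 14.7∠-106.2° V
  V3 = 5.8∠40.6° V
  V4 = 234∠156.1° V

Step 1 — Convert each phasor to rectangular form:
  V1 = 46.3·(cos(163.8°) + j·sin(163.8°)) = -44.46 + j12.92 V
  V2 = 14.7·(cos(-106.2°) + j·sin(-106.2°)) = -4.101 - j14.12 V
  V3 = 5.8·(cos(40.6°) + j·sin(40.6°)) = 4.404 + j3.774 V
  V4 = 234·(cos(156.1°) + j·sin(156.1°)) = -213.9 + j94.8 V
Step 2 — Sum components: V_total = -258.1 + j97.38 V.
Step 3 — Convert to polar: |V_total| = 275.9 V, ∠V_total = 159.3°.

V_total = 275.9∠159.3° V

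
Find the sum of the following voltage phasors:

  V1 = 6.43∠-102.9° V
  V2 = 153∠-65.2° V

Step 1 — Convert each phasor to rectangular form:
  V1 = 6.43·(cos(-102.9°) + j·sin(-102.9°)) = -1.435 - j6.268 V
  V2 = 153·(cos(-65.2°) + j·sin(-65.2°)) = 64.18 - j138.9 V
Step 2 — Sum components: V_total = 62.74 - j145.2 V.
Step 3 — Convert to polar: |V_total| = 158.1 V, ∠V_total = -66.6°.

V_total = 158.1∠-66.6° V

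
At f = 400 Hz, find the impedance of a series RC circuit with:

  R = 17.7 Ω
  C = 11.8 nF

Step 1 — Angular frequency: ω = 2π·f = 2π·400 = 2513 rad/s.
Step 2 — Component impedances:
  R: Z = R = 17.7 Ω
  C: Z = 1/(jωC) = -j/(ω·C) = 0 - j3.372e+04 Ω
Step 3 — Series combination: Z_total = R + C = 17.7 - j3.372e+04 Ω = 3.372e+04∠-90.0° Ω.

Z = 17.7 - j3.372e+04 Ω = 3.372e+04∠-90.0° Ω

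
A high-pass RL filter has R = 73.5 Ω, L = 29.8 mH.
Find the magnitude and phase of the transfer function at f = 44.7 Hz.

Step 1 — Angular frequency: ω = 2π·44.7 = 280.9 rad/s.
Step 2 — Transfer function: H(jω) = jωL/(R + jωL).
Step 3 — Numerator jωL = j·8.37; denominator R + jωL = 73.5 + j8.37.
Step 4 — H = 0.0128 + j0.1124.
Step 5 — Magnitude: |H| = 0.1131 (-18.9 dB); phase: φ = 83.5°.

|H| = 0.1131 (-18.9 dB), φ = 83.5°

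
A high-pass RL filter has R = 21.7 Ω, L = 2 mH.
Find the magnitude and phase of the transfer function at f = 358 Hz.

Step 1 — Angular frequency: ω = 2π·358 = 2249 rad/s.
Step 2 — Transfer function: H(jω) = jωL/(R + jωL).
Step 3 — Numerator jωL = j·4.499; denominator R + jωL = 21.7 + j4.499.
Step 4 — H = 0.04121 + j0.1988.
Step 5 — Magnitude: |H| = 0.203 (-13.9 dB); phase: φ = 78.3°.

|H| = 0.203 (-13.9 dB), φ = 78.3°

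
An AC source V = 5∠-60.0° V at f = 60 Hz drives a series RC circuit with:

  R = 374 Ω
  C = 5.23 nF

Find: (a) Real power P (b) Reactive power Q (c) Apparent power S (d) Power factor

Step 1 — Angular frequency: ω = 2π·f = 2π·60 = 377 rad/s.
Step 2 — Component impedances:
  R: Z = R = 374 Ω
  C: Z = 1/(jωC) = -j/(ω·C) = 0 - j5.072e+05 Ω
Step 3 — Series combination: Z_total = R + C = 374 - j5.072e+05 Ω = 5.072e+05∠-90.0° Ω.
Step 4 — Source phasor: V = 5∠-60.0° V = 2.5 - j4.33 V.
Step 5 — Current: I = V / Z = 8.541e-06 + j4.923e-06 A = 9.858e-06∠30.0° A.
Step 6 — Complex power: S = V·I* = 3.635e-08 - j4.929e-05 VA.
Step 7 — Real power: P = Re(S) = 3.635e-08 W.
Step 8 — Reactive power: Q = Im(S) = -4.929e-05 VAR.
Step 9 — Apparent power: |S| = 4.929e-05 VA.
Step 10 — Power factor: PF = P/|S| = 0.0007374 (leading).

(a) P = 3.635e-08 W  (b) Q = -4.929e-05 VAR  (c) S = 4.929e-05 VA  (d) PF = 0.0007374 (leading)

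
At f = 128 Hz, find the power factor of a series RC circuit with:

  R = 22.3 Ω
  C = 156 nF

Step 1 — Angular frequency: ω = 2π·f = 2π·128 = 804.2 rad/s.
Step 2 — Component impedances:
  R: Z = R = 22.3 Ω
  C: Z = 1/(jωC) = -j/(ω·C) = 0 - j7970 Ω
Step 3 — Series combination: Z_total = R + C = 22.3 - j7970 Ω = 7971∠-89.8° Ω.
Step 4 — Power factor: PF = cos(φ) = Re(Z)/|Z| = 22.3/7971 = 0.002798.
Step 5 — Type: Im(Z) = -7970 ⇒ leading (phase φ = -89.8°).

PF = 0.002798 (leading, φ = -89.8°)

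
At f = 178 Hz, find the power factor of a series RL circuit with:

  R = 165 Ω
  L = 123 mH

Step 1 — Angular frequency: ω = 2π·f = 2π·178 = 1118 rad/s.
Step 2 — Component impedances:
  R: Z = R = 165 Ω
  L: Z = jωL = j·1118·0.123 = 0 + j137.6 Ω
Step 3 — Series combination: Z_total = R + L = 165 + j137.6 Ω = 214.8∠39.8° Ω.
Step 4 — Power factor: PF = cos(φ) = Re(Z)/|Z| = 165/214.82 = 0.7681.
Step 5 — Type: Im(Z) = 137.6 ⇒ lagging (phase φ = 39.8°).

PF = 0.7681 (lagging, φ = 39.8°)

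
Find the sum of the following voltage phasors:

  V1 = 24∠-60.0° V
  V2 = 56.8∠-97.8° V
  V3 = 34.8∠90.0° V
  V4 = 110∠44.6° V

Step 1 — Convert each phasor to rectangular form:
  V1 = 24·(cos(-60.0°) + j·sin(-60.0°)) = 12 - j20.78 V
  V2 = 56.8·(cos(-97.8°) + j·sin(-97.8°)) = -7.709 - j56.27 V
  V3 = 34.8·(cos(90.0°) + j·sin(90.0°)) = 0 + j34.8 V
  V4 = 110·(cos(44.6°) + j·sin(44.6°)) = 78.32 + j77.24 V
Step 2 — Sum components: V_total = 82.61 + j34.98 V.
Step 3 — Convert to polar: |V_total| = 89.71 V, ∠V_total = 22.9°.

V_total = 89.71∠22.9° V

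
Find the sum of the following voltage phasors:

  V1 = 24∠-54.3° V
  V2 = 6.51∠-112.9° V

Step 1 — Convert each phasor to rectangular form:
  V1 = 24·(cos(-54.3°) + j·sin(-54.3°)) = 14 - j19.49 V
  V2 = 6.51·(cos(-112.9°) + j·sin(-112.9°)) = -2.533 - j5.997 V
Step 2 — Sum components: V_total = 11.47 - j25.49 V.
Step 3 — Convert to polar: |V_total| = 27.95 V, ∠V_total = -65.8°.

V_total = 27.95∠-65.8° V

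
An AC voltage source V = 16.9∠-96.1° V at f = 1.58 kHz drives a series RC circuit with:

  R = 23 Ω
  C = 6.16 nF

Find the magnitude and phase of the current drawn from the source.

Step 1 — Angular frequency: ω = 2π·f = 2π·1580 = 9927 rad/s.
Step 2 — Component impedances:
  R: Z = R = 23 Ω
  C: Z = 1/(jωC) = -j/(ω·C) = 0 - j1.635e+04 Ω
Step 3 — Series combination: Z_total = R + C = 23 - j1.635e+04 Ω = 1.635e+04∠-89.9° Ω.
Step 4 — Source phasor: V = 16.9∠-96.1° V = -1.796 - j16.8 V.
Step 5 — Ohm's law: I = V / Z_total = (-1.796 - j16.8) / (23 - j1.635e+04) = 0.001027 - j0.0001113 A.
Step 6 — Convert to polar: |I| = 0.001033 A, ∠I = -6.2°.

I = 0.001033∠-6.2° A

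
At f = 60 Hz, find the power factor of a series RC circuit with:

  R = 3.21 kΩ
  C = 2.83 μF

Step 1 — Angular frequency: ω = 2π·f = 2π·60 = 377 rad/s.
Step 2 — Component impedances:
  R: Z = R = 3210 Ω
  C: Z = 1/(jωC) = -j/(ω·C) = 0 - j937.3 Ω
Step 3 — Series combination: Z_total = R + C = 3210 - j937.3 Ω = 3344∠-16.3° Ω.
Step 4 — Power factor: PF = cos(φ) = Re(Z)/|Z| = 3210/3344 = 0.9599.
Step 5 — Type: Im(Z) = -937.3 ⇒ leading (phase φ = -16.3°).

PF = 0.9599 (leading, φ = -16.3°)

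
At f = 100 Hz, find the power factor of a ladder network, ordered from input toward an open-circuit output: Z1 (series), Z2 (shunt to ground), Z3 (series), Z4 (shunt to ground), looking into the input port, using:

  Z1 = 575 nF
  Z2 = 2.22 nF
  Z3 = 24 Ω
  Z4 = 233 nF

Step 1 — Angular frequency: ω = 2π·f = 2π·100 = 628.3 rad/s.
Step 2 — Component impedances:
  Z1: Z = 1/(jωC) = -j/(ω·C) = 0 - j2768 Ω
  Z2: Z = 1/(jωC) = -j/(ω·C) = 0 - j7.169e+05 Ω
  Z3: Z = R = 24 Ω
  Z4: Z = 1/(jωC) = -j/(ω·C) = 0 - j6831 Ω
Step 3 — Ladder network (open output): work backward from the far end, alternating series and parallel combinations. Z_in = 23.55 - j9534 Ω = 9534∠-89.9° Ω.
Step 4 — Power factor: PF = cos(φ) = Re(Z)/|Z| = 23.55/9534 = 0.00247.
Step 5 — Type: Im(Z) = -9534 ⇒ leading (phase φ = -89.9°).

PF = 0.00247 (leading, φ = -89.9°)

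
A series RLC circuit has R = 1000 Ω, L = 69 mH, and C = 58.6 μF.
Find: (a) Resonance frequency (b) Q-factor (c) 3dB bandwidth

Step 1 — Resonance: ω₀ = 1/√(LC) = 1/√(0.069·5.86e-05) = 497.3 rad/s.
Step 2 — f₀ = ω₀/(2π) = 79.15 Hz.
Step 3 — Series Q: Q = ω₀L/R = 497.3·0.069/1000 = 0.03431.
Step 4 — Bandwidth: Δω = ω₀/Q = 1.449e+04 rad/s; BW = Δω/(2π) = 2307 Hz.

(a) f₀ = 79.15 Hz  (b) Q = 0.03431  (c) BW = 2307 Hz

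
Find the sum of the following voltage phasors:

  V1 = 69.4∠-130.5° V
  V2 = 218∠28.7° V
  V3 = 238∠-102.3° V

Step 1 — Convert each phasor to rectangular form:
  V1 = 69.4·(cos(-130.5°) + j·sin(-130.5°)) = -45.07 - j52.77 V
  V2 = 218·(cos(28.7°) + j·sin(28.7°)) = 191.2 + j104.7 V
  V3 = 238·(cos(-102.3°) + j·sin(-102.3°)) = -50.7 - j232.5 V
Step 2 — Sum components: V_total = 95.44 - j180.6 V.
Step 3 — Convert to polar: |V_total| = 204.3 V, ∠V_total = -62.1°.

V_total = 204.3∠-62.1° V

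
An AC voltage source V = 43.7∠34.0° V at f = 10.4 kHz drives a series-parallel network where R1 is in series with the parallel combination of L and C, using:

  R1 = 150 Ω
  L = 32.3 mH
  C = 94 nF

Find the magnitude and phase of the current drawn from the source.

Step 1 — Angular frequency: ω = 2π·f = 2π·1.04e+04 = 6.535e+04 rad/s.
Step 2 — Component impedances:
  R1: Z = R = 150 Ω
  L: Z = jωL = j·6.535e+04·0.0323 = 0 + j2111 Ω
  C: Z = 1/(jωC) = -j/(ω·C) = 0 - j162.8 Ω
Step 3 — Parallel branch: L || C = 1/(1/L + 1/C) = 0 - j176.4 Ω.
Step 4 — Series with R1: Z_total = R1 + (L || C) = 150 - j176.4 Ω = 231.6∠-49.6° Ω.
Step 5 — Source phasor: V = 43.7∠34.0° V = 36.23 + j24.44 V.
Step 6 — Ohm's law: I = V / Z_total = (36.23 + j24.44) / (150 - j176.4) = 0.02095 + j0.1876 A.
Step 7 — Convert to polar: |I| = 0.1887 A, ∠I = 83.6°.

I = 0.1887∠83.6° A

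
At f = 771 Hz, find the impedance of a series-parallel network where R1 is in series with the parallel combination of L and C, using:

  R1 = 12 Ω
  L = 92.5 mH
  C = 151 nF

Step 1 — Angular frequency: ω = 2π·f = 2π·771 = 4844 rad/s.
Step 2 — Component impedances:
  R1: Z = R = 12 Ω
  L: Z = jωL = j·4844·0.0925 = 0 + j448.1 Ω
  C: Z = 1/(jωC) = -j/(ω·C) = 0 - j1367 Ω
Step 3 — Parallel branch: L || C = 1/(1/L + 1/C) = 0 + j666.6 Ω.
Step 4 — Series with R1: Z_total = R1 + (L || C) = 12 + j666.6 Ω = 666.7∠89.0° Ω.

Z = 12 + j666.6 Ω = 666.7∠89.0° Ω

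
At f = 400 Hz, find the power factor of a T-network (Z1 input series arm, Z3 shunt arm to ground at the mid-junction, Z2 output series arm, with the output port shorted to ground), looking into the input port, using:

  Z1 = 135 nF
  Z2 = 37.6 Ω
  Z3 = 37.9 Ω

Step 1 — Angular frequency: ω = 2π·f = 2π·400 = 2513 rad/s.
Step 2 — Component impedances:
  Z1: Z = 1/(jωC) = -j/(ω·C) = 0 - j2947 Ω
  Z2: Z = R = 37.6 Ω
  Z3: Z = R = 37.9 Ω
Step 3 — With the output port shorted to ground, the output series arm Z2 runs from the junction to ground; the shunt arm Z3 also runs from the junction to ground. They appear in parallel: Z3 || Z2 = 18.87 Ω.
Step 4 — Series with input arm Z1: Z_in = Z1 + (Z3 || Z2) = 18.87 - j2947 Ω = 2947∠-89.6° Ω.
Step 5 — Power factor: PF = cos(φ) = Re(Z)/|Z| = 18.875/2947.4 = 0.006404.
Step 6 — Type: Im(Z) = -2947 ⇒ leading (phase φ = -89.6°).

PF = 0.006404 (leading, φ = -89.6°)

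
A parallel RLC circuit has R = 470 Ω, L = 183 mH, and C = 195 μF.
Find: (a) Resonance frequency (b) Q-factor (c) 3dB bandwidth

Step 1 — Resonance: ω₀ = 1/√(LC) = 1/√(0.183·0.000195) = 167.4 rad/s.
Step 2 — f₀ = ω₀/(2π) = 26.64 Hz.
Step 3 — Parallel Q: Q = R/(ω₀L) = 470/(167.4·0.183) = 15.34.
Step 4 — Bandwidth: Δω = ω₀/Q = 10.91 rad/s; BW = Δω/(2π) = 1.737 Hz.

(a) f₀ = 26.64 Hz  (b) Q = 15.34  (c) BW = 1.737 Hz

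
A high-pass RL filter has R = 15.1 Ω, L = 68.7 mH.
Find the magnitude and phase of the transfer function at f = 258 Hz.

Step 1 — Angular frequency: ω = 2π·258 = 1621 rad/s.
Step 2 — Transfer function: H(jω) = jωL/(R + jωL).
Step 3 — Numerator jωL = j·111.4; denominator R + jωL = 15.1 + j111.4.
Step 4 — H = 0.9819 + j0.1331.
Step 5 — Magnitude: |H| = 0.9909 (-0.1 dB); phase: φ = 7.7°.

|H| = 0.9909 (-0.1 dB), φ = 7.7°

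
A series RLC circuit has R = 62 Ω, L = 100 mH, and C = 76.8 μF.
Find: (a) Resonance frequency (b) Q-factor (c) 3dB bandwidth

Step 1 — Resonance: ω₀ = 1/√(LC) = 1/√(0.1·7.68e-05) = 360.8 rad/s.
Step 2 — f₀ = ω₀/(2π) = 57.43 Hz.
Step 3 — Series Q: Q = ω₀L/R = 360.8·0.1/62 = 0.582.
Step 4 — Bandwidth: Δω = ω₀/Q = 620 rad/s; BW = Δω/(2π) = 98.68 Hz.

(a) f₀ = 57.43 Hz  (b) Q = 0.582  (c) BW = 98.68 Hz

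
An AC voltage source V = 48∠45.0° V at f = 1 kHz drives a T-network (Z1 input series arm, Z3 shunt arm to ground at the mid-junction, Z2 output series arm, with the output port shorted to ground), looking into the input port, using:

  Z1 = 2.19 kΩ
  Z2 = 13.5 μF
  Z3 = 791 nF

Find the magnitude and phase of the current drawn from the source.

Step 1 — Angular frequency: ω = 2π·f = 2π·1000 = 6283 rad/s.
Step 2 — Component impedances:
  Z1: Z = R = 2190 Ω
  Z2: Z = 1/(jωC) = -j/(ω·C) = 0 - j11.79 Ω
  Z3: Z = 1/(jωC) = -j/(ω·C) = 0 - j201.2 Ω
Step 3 — With the output port shorted to ground, the output series arm Z2 runs from the junction to ground; the shunt arm Z3 also runs from the junction to ground. They appear in parallel: Z3 || Z2 = 0 - j11.14 Ω.
Step 4 — Series with input arm Z1: Z_in = Z1 + (Z3 || Z2) = 2190 - j11.14 Ω = 2190∠-0.3° Ω.
Step 5 — Source phasor: V = 48∠45.0° V = 33.94 + j33.94 V.
Step 6 — Ohm's law: I = V / Z_total = (33.94 + j33.94) / (2190 - j11.14) = 0.01542 + j0.01558 A.
Step 7 — Convert to polar: |I| = 0.02192 A, ∠I = 45.3°.

I = 0.02192∠45.3° A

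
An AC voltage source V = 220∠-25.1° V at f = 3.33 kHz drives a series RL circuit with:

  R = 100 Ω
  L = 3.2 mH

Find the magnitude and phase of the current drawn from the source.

Step 1 — Angular frequency: ω = 2π·f = 2π·3330 = 2.092e+04 rad/s.
Step 2 — Component impedances:
  R: Z = R = 100 Ω
  L: Z = jωL = j·2.092e+04·0.0032 = 0 + j66.95 Ω
Step 3 — Series combination: Z_total = R + L = 100 + j66.95 Ω = 120.3∠33.8° Ω.
Step 4 — Source phasor: V = 220∠-25.1° V = 199.2 - j93.32 V.
Step 5 — Ohm's law: I = V / Z_total = (199.2 - j93.32) / (100 + j66.95) = 0.9442 - j1.565 A.
Step 6 — Convert to polar: |I| = 1.828 A, ∠I = -58.9°.

I = 1.828∠-58.9° A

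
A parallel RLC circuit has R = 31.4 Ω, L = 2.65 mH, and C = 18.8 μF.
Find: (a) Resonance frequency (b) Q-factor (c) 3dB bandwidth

Step 1 — Resonance: ω₀ = 1/√(LC) = 1/√(0.00265·1.88e-05) = 4480 rad/s.
Step 2 — f₀ = ω₀/(2π) = 713 Hz.
Step 3 — Parallel Q: Q = R/(ω₀L) = 31.4/(4480·0.00265) = 2.645.
Step 4 — Bandwidth: Δω = ω₀/Q = 1694 rad/s; BW = Δω/(2π) = 269.6 Hz.

(a) f₀ = 713 Hz  (b) Q = 2.645  (c) BW = 269.6 Hz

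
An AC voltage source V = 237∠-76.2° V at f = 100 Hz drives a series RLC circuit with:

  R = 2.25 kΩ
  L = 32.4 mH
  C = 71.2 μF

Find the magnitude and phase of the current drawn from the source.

Step 1 — Angular frequency: ω = 2π·f = 2π·100 = 628.3 rad/s.
Step 2 — Component impedances:
  R: Z = R = 2250 Ω
  L: Z = jωL = j·628.3·0.0324 = 0 + j20.36 Ω
  C: Z = 1/(jωC) = -j/(ω·C) = 0 - j22.35 Ω
Step 3 — Series combination: Z_total = R + L + C = 2250 - j1.996 Ω = 2250∠-0.1° Ω.
Step 4 — Source phasor: V = 237∠-76.2° V = 56.53 - j230.2 V.
Step 5 — Ohm's law: I = V / Z_total = (56.53 - j230.2) / (2250 - j1.996) = 0.02522 - j0.1023 A.
Step 6 — Convert to polar: |I| = 0.1053 A, ∠I = -76.1°.

I = 0.1053∠-76.1° A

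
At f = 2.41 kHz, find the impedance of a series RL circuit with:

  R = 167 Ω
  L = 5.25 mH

Step 1 — Angular frequency: ω = 2π·f = 2π·2410 = 1.514e+04 rad/s.
Step 2 — Component impedances:
  R: Z = R = 167 Ω
  L: Z = jωL = j·1.514e+04·0.00525 = 0 + j79.5 Ω
Step 3 — Series combination: Z_total = R + L = 167 + j79.5 Ω = 185∠25.5° Ω.

Z = 167 + j79.5 Ω = 185∠25.5° Ω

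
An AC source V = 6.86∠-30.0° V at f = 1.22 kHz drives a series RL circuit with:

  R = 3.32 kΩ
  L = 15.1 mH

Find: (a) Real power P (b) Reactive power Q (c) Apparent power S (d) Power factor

Step 1 — Angular frequency: ω = 2π·f = 2π·1220 = 7665 rad/s.
Step 2 — Component impedances:
  R: Z = R = 3320 Ω
  L: Z = jωL = j·7665·0.0151 = 0 + j115.7 Ω
Step 3 — Series combination: Z_total = R + L = 3320 + j115.7 Ω = 3322∠2.0° Ω.
Step 4 — Source phasor: V = 6.86∠-30.0° V = 5.941 - j3.43 V.
Step 5 — Current: I = V / Z = 0.001751 - j0.001094 A = 0.002065∠-32.0° A.
Step 6 — Complex power: S = V·I* = 0.01416 + j0.0004936 VA.
Step 7 — Real power: P = Re(S) = 0.01416 W.
Step 8 — Reactive power: Q = Im(S) = 0.0004936 VAR.
Step 9 — Apparent power: |S| = 0.01417 VA.
Step 10 — Power factor: PF = P/|S| = 0.9994 (lagging).

(a) P = 0.01416 W  (b) Q = 0.0004936 VAR  (c) S = 0.01417 VA  (d) PF = 0.9994 (lagging)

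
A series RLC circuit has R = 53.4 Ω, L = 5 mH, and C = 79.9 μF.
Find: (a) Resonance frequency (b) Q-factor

Step 1 — Resonance condition Im(Z)=0 gives ω₀ = 1/√(LC).
Step 2 — ω₀ = 1/√(0.005·7.99e-05) = 1582 rad/s.
Step 3 — f₀ = ω₀/(2π) = 251.8 Hz.
Step 4 — Series Q: Q = ω₀L/R = 1582·0.005/53.4 = 0.1481.

(a) f₀ = 251.8 Hz  (b) Q = 0.1481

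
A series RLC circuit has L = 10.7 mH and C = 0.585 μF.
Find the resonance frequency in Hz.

Step 1 — Resonance condition Im(Z)=0 gives ω₀ = 1/√(LC).
Step 2 — ω₀ = 1/√(0.0107·5.85e-07) = 1.264e+04 rad/s.
Step 3 — f₀ = ω₀/(2π) = 2012 Hz.

f₀ = 2012 Hz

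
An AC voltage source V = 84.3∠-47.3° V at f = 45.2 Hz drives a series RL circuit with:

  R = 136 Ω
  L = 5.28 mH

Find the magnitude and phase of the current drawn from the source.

Step 1 — Angular frequency: ω = 2π·f = 2π·45.2 = 284 rad/s.
Step 2 — Component impedances:
  R: Z = R = 136 Ω
  L: Z = jωL = j·284·0.00528 = 0 + j1.5 Ω
Step 3 — Series combination: Z_total = R + L = 136 + j1.5 Ω = 136∠0.6° Ω.
Step 4 — Source phasor: V = 84.3∠-47.3° V = 57.17 - j61.95 V.
Step 5 — Ohm's law: I = V / Z_total = (57.17 - j61.95) / (136 + j1.5) = 0.4153 - j0.4601 A.
Step 6 — Convert to polar: |I| = 0.6198 A, ∠I = -47.9°.

I = 0.6198∠-47.9° A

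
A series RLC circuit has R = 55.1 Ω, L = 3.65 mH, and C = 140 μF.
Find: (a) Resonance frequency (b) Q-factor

Step 1 — Resonance condition Im(Z)=0 gives ω₀ = 1/√(LC).
Step 2 — ω₀ = 1/√(0.00365·0.00014) = 1399 rad/s.
Step 3 — f₀ = ω₀/(2π) = 222.6 Hz.
Step 4 — Series Q: Q = ω₀L/R = 1399·0.00365/55.1 = 0.09267.

(a) f₀ = 222.6 Hz  (b) Q = 0.09267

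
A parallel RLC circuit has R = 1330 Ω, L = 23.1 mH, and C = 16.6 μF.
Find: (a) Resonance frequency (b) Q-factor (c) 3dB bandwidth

Step 1 — Resonance: ω₀ = 1/√(LC) = 1/√(0.0231·1.66e-05) = 1615 rad/s.
Step 2 — f₀ = ω₀/(2π) = 257 Hz.
Step 3 — Parallel Q: Q = R/(ω₀L) = 1330/(1615·0.0231) = 35.65.
Step 4 — Bandwidth: Δω = ω₀/Q = 45.29 rad/s; BW = Δω/(2π) = 7.209 Hz.

(a) f₀ = 257 Hz  (b) Q = 35.65  (c) BW = 7.209 Hz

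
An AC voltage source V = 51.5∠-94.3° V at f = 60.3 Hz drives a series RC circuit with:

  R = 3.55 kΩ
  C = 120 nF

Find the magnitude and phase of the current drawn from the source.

Step 1 — Angular frequency: ω = 2π·f = 2π·60.3 = 378.9 rad/s.
Step 2 — Component impedances:
  R: Z = R = 3550 Ω
  C: Z = 1/(jωC) = -j/(ω·C) = 0 - j2.199e+04 Ω
Step 3 — Series combination: Z_total = R + C = 3550 - j2.199e+04 Ω = 2.228e+04∠-80.8° Ω.
Step 4 — Source phasor: V = 51.5∠-94.3° V = -3.861 - j51.36 V.
Step 5 — Ohm's law: I = V / Z_total = (-3.861 - j51.36) / (3550 - j2.199e+04) = 0.002248 - j0.0005384 A.
Step 6 — Convert to polar: |I| = 0.002312 A, ∠I = -13.5°.

I = 0.002312∠-13.5° A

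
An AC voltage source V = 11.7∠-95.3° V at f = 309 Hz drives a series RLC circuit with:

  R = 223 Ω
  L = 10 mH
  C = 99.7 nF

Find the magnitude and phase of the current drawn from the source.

Step 1 — Angular frequency: ω = 2π·f = 2π·309 = 1942 rad/s.
Step 2 — Component impedances:
  R: Z = R = 223 Ω
  L: Z = jωL = j·1942·0.01 = 0 + j19.42 Ω
  C: Z = 1/(jωC) = -j/(ω·C) = 0 - j5166 Ω
Step 3 — Series combination: Z_total = R + L + C = 223 - j5147 Ω = 5152∠-87.5° Ω.
Step 4 — Source phasor: V = 11.7∠-95.3° V = -1.081 - j11.65 V.
Step 5 — Ohm's law: I = V / Z_total = (-1.081 - j11.65) / (223 - j5147) = 0.00225 - j0.0003075 A.
Step 6 — Convert to polar: |I| = 0.002271 A, ∠I = -7.8°.

I = 0.002271∠-7.8° A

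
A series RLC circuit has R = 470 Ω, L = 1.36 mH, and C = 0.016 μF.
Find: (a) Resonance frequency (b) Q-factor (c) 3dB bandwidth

Step 1 — Resonance condition Im(Z)=0 gives ω₀ = 1/√(LC).
Step 2 — ω₀ = 1/√(0.00136·1.6e-08) = 2.144e+05 rad/s.
Step 3 — f₀ = ω₀/(2π) = 3.412e+04 Hz.
Step 4 — Series Q: Q = ω₀L/R = 2.144e+05·0.00136/470 = 0.6203.
Step 5 — 3dB bandwidth: Δω = ω₀/Q = 3.456e+05 rad/s; BW = Δω/(2π) = 5.5e+04 Hz.

(a) f₀ = 3.412e+04 Hz  (b) Q = 0.6203  (c) BW = 5.5e+04 Hz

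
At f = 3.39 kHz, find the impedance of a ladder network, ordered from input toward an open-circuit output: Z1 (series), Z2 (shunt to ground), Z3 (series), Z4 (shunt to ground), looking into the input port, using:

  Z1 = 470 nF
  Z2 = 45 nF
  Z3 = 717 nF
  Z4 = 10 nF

Step 1 — Angular frequency: ω = 2π·f = 2π·3390 = 2.13e+04 rad/s.
Step 2 — Component impedances:
  Z1: Z = 1/(jωC) = -j/(ω·C) = 0 - j99.89 Ω
  Z2: Z = 1/(jωC) = -j/(ω·C) = 0 - j1043 Ω
  Z3: Z = 1/(jωC) = -j/(ω·C) = 0 - j65.48 Ω
  Z4: Z = 1/(jωC) = -j/(ω·C) = 0 - j4695 Ω
Step 3 — Ladder network (open output): work backward from the far end, alternating series and parallel combinations. Z_in = 0 - j955.6 Ω = 955.6∠-90.0° Ω.

Z = 0 - j955.6 Ω = 955.6∠-90.0° Ω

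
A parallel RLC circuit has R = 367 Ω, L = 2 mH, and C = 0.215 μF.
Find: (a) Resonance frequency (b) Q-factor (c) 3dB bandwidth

Step 1 — Resonance: ω₀ = 1/√(LC) = 1/√(0.002·2.15e-07) = 4.822e+04 rad/s.
Step 2 — f₀ = ω₀/(2π) = 7675 Hz.
Step 3 — Parallel Q: Q = R/(ω₀L) = 367/(4.822e+04·0.002) = 3.805.
Step 4 — Bandwidth: Δω = ω₀/Q = 1.267e+04 rad/s; BW = Δω/(2π) = 2017 Hz.

(a) f₀ = 7675 Hz  (b) Q = 3.805  (c) BW = 2017 Hz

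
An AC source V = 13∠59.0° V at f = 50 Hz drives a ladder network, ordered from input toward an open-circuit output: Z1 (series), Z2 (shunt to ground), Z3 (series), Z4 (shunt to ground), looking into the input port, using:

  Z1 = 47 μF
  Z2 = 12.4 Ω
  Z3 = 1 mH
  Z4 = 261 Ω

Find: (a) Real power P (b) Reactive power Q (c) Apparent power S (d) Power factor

Step 1 — Angular frequency: ω = 2π·f = 2π·50 = 314.2 rad/s.
Step 2 — Component impedances:
  Z1: Z = 1/(jωC) = -j/(ω·C) = 0 - j67.73 Ω
  Z2: Z = R = 12.4 Ω
  Z3: Z = jωL = j·314.2·0.001 = 0 + j0.3142 Ω
  Z4: Z = R = 261 Ω
Step 3 — Ladder network (open output): work backward from the far end, alternating series and parallel combinations. Z_in = 11.84 - j67.72 Ω = 68.75∠-80.1° Ω.
Step 4 — Source phasor: V = 13∠59.0° V = 6.695 + j11.14 V.
Step 5 — Current: I = V / Z = -0.1429 + j0.1238 A = 0.1891∠139.1° A.
Step 6 — Complex power: S = V·I* = 0.4232 - j2.421 VA.
Step 7 — Real power: P = Re(S) = 0.4232 W.
Step 8 — Reactive power: Q = Im(S) = -2.421 VAR.
Step 9 — Apparent power: |S| = 2.458 VA.
Step 10 — Power factor: PF = P/|S| = 0.1722 (leading).

(a) P = 0.4232 W  (b) Q = -2.421 VAR  (c) S = 2.458 VA  (d) PF = 0.1722 (leading)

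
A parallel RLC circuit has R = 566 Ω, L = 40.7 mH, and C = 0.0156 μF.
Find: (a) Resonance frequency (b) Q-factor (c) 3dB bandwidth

Step 1 — Resonance: ω₀ = 1/√(LC) = 1/√(0.0407·1.56e-08) = 3.969e+04 rad/s.
Step 2 — f₀ = ω₀/(2π) = 6316 Hz.
Step 3 — Parallel Q: Q = R/(ω₀L) = 566/(3.969e+04·0.0407) = 0.3504.
Step 4 — Bandwidth: Δω = ω₀/Q = 1.133e+05 rad/s; BW = Δω/(2π) = 1.803e+04 Hz.

(a) f₀ = 6316 Hz  (b) Q = 0.3504  (c) BW = 1.803e+04 Hz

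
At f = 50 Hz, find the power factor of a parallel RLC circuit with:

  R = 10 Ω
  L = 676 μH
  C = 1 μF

Step 1 — Angular frequency: ω = 2π·f = 2π·50 = 314.2 rad/s.
Step 2 — Component impedances:
  R: Z = R = 10 Ω
  L: Z = jωL = j·314.2·0.000676 = 0 + j0.2124 Ω
  C: Z = 1/(jωC) = -j/(ω·C) = 0 - j3183 Ω
Step 3 — Parallel combination: 1/Z_total = 1/R + 1/L + 1/C; Z_total = 0.004509 + j0.2123 Ω = 0.2123∠88.8° Ω.
Step 4 — Power factor: PF = cos(φ) = Re(Z)/|Z| = 0.0045087/0.21234 = 0.02123.
Step 5 — Type: Im(Z) = 0.2123 ⇒ lagging (phase φ = 88.8°).

PF = 0.02123 (lagging, φ = 88.8°)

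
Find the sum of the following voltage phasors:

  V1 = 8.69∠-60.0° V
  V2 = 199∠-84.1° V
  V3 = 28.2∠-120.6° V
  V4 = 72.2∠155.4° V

Step 1 — Convert each phasor to rectangular form:
  V1 = 8.69·(cos(-60.0°) + j·sin(-60.0°)) = 4.345 - j7.526 V
  V2 = 199·(cos(-84.1°) + j·sin(-84.1°)) = 20.46 - j197.9 V
  V3 = 28.2·(cos(-120.6°) + j·sin(-120.6°)) = -14.35 - j24.27 V
  V4 = 72.2·(cos(155.4°) + j·sin(155.4°)) = -65.65 + j30.06 V
Step 2 — Sum components: V_total = -55.2 - j199.7 V.
Step 3 — Convert to polar: |V_total| = 207.2 V, ∠V_total = -105.5°.

V_total = 207.2∠-105.5° V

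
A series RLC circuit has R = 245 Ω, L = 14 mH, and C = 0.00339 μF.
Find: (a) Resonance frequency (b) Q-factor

Step 1 — Resonance condition Im(Z)=0 gives ω₀ = 1/√(LC).
Step 2 — ω₀ = 1/√(0.014·3.39e-09) = 1.452e+05 rad/s.
Step 3 — f₀ = ω₀/(2π) = 2.31e+04 Hz.
Step 4 — Series Q: Q = ω₀L/R = 1.452e+05·0.014/245 = 8.295.

(a) f₀ = 2.31e+04 Hz  (b) Q = 8.295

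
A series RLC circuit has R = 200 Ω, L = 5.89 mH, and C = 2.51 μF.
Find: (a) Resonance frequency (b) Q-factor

Step 1 — Resonance condition Im(Z)=0 gives ω₀ = 1/√(LC).
Step 2 — ω₀ = 1/√(0.00589·2.51e-06) = 8224 rad/s.
Step 3 — f₀ = ω₀/(2π) = 1309 Hz.
Step 4 — Series Q: Q = ω₀L/R = 8224·0.00589/200 = 0.2422.

(a) f₀ = 1309 Hz  (b) Q = 0.2422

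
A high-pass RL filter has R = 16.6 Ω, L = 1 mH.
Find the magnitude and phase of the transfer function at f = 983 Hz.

Step 1 — Angular frequency: ω = 2π·983 = 6176 rad/s.
Step 2 — Transfer function: H(jω) = jωL/(R + jωL).
Step 3 — Numerator jωL = j·6.176; denominator R + jωL = 16.6 + j6.176.
Step 4 — H = 0.1216 + j0.3268.
Step 5 — Magnitude: |H| = 0.3487 (-9.2 dB); phase: φ = 69.6°.

|H| = 0.3487 (-9.2 dB), φ = 69.6°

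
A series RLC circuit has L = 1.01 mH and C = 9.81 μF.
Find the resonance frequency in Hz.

Step 1 — Resonance condition Im(Z)=0 gives ω₀ = 1/√(LC).
Step 2 — ω₀ = 1/√(0.00101·9.81e-06) = 1.005e+04 rad/s.
Step 3 — f₀ = ω₀/(2π) = 1599 Hz.

f₀ = 1599 Hz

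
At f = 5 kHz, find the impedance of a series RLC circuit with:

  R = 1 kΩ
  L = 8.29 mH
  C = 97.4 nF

Step 1 — Angular frequency: ω = 2π·f = 2π·5000 = 3.142e+04 rad/s.
Step 2 — Component impedances:
  R: Z = R = 1000 Ω
  L: Z = jωL = j·3.142e+04·0.00829 = 0 + j260.4 Ω
  C: Z = 1/(jωC) = -j/(ω·C) = 0 - j326.8 Ω
Step 3 — Series combination: Z_total = R + L + C = 1000 - j66.37 Ω = 1002∠-3.8° Ω.

Z = 1000 - j66.37 Ω = 1002∠-3.8° Ω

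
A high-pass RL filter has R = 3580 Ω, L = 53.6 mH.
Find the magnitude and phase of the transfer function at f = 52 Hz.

Step 1 — Angular frequency: ω = 2π·52 = 326.7 rad/s.
Step 2 — Transfer function: H(jω) = jωL/(R + jωL).
Step 3 — Numerator jωL = j·17.51; denominator R + jωL = 3580 + j17.51.
Step 4 — H = 2.393e-05 + j0.004892.
Step 5 — Magnitude: |H| = 0.004892 (-46.2 dB); phase: φ = 89.7°.

|H| = 0.004892 (-46.2 dB), φ = 89.7°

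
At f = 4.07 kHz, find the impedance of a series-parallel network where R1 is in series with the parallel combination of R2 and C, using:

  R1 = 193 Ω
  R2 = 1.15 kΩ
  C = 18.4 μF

Step 1 — Angular frequency: ω = 2π·f = 2π·4070 = 2.557e+04 rad/s.
Step 2 — Component impedances:
  R1: Z = R = 193 Ω
  R2: Z = R = 1150 Ω
  C: Z = 1/(jωC) = -j/(ω·C) = 0 - j2.125 Ω
Step 3 — Parallel branch: R2 || C = 1/(1/R2 + 1/C) = 0.003928 - j2.125 Ω.
Step 4 — Series with R1: Z_total = R1 + (R2 || C) = 193 - j2.125 Ω = 193∠-0.6° Ω.

Z = 193 - j2.125 Ω = 193∠-0.6° Ω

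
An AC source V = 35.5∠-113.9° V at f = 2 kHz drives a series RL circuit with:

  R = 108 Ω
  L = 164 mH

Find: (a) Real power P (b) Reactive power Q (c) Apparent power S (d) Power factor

Step 1 — Angular frequency: ω = 2π·f = 2π·2000 = 1.257e+04 rad/s.
Step 2 — Component impedances:
  R: Z = R = 108 Ω
  L: Z = jωL = j·1.257e+04·0.164 = 0 + j2061 Ω
Step 3 — Series combination: Z_total = R + L = 108 + j2061 Ω = 2064∠87.0° Ω.
Step 4 — Source phasor: V = 35.5∠-113.9° V = -14.38 - j32.46 V.
Step 5 — Current: I = V / Z = -0.01607 + j0.006137 A = 0.0172∠159.1° A.
Step 6 — Complex power: S = V·I* = 0.03196 + j0.6098 VA.
Step 7 — Real power: P = Re(S) = 0.03196 W.
Step 8 — Reactive power: Q = Im(S) = 0.6098 VAR.
Step 9 — Apparent power: |S| = 0.6107 VA.
Step 10 — Power factor: PF = P/|S| = 0.05233 (lagging).

(a) P = 0.03196 W  (b) Q = 0.6098 VAR  (c) S = 0.6107 VA  (d) PF = 0.05233 (lagging)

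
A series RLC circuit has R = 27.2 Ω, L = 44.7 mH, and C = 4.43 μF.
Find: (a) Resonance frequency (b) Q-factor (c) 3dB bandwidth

Step 1 — Resonance condition Im(Z)=0 gives ω₀ = 1/√(LC).
Step 2 — ω₀ = 1/√(0.0447·4.43e-06) = 2247 rad/s.
Step 3 — f₀ = ω₀/(2π) = 357.7 Hz.
Step 4 — Series Q: Q = ω₀L/R = 2247·0.0447/27.2 = 3.693.
Step 5 — 3dB bandwidth: Δω = ω₀/Q = 608.5 rad/s; BW = Δω/(2π) = 96.85 Hz.

(a) f₀ = 357.7 Hz  (b) Q = 3.693  (c) BW = 96.85 Hz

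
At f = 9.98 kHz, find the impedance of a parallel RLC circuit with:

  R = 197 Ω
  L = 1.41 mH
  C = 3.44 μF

Step 1 — Angular frequency: ω = 2π·f = 2π·9980 = 6.271e+04 rad/s.
Step 2 — Component impedances:
  R: Z = R = 197 Ω
  L: Z = jωL = j·6.271e+04·0.00141 = 0 + j88.42 Ω
  C: Z = 1/(jωC) = -j/(ω·C) = 0 - j4.636 Ω
Step 3 — Parallel combination: 1/Z_total = 1/R + 1/L + 1/C; Z_total = 0.1214 - j4.889 Ω = 4.891∠-88.6° Ω.

Z = 0.1214 - j4.889 Ω = 4.891∠-88.6° Ω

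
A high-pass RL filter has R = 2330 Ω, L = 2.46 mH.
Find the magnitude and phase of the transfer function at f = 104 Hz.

Step 1 — Angular frequency: ω = 2π·104 = 653.5 rad/s.
Step 2 — Transfer function: H(jω) = jωL/(R + jωL).
Step 3 — Numerator jωL = j·1.607; denominator R + jωL = 2330 + j1.607.
Step 4 — H = 4.76e-07 + j0.0006899.
Step 5 — Magnitude: |H| = 0.0006899 (-63.2 dB); phase: φ = 90.0°.

|H| = 0.0006899 (-63.2 dB), φ = 90.0°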